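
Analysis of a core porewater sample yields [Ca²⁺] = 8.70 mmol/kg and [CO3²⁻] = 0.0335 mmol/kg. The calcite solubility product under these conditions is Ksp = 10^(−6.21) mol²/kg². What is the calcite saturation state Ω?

Ω = 0.473

Ksp = 10^(−6.21) = 6.166×10^-7
Ω = [Ca²⁺][CO3²⁻]/Ksp = (8.70×10^-3)(0.0335×10^-3) / 6.166×10^-7 = 0.473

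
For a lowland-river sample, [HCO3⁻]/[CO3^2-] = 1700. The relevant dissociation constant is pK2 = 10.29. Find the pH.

From K2 = [H⁺][CO3^2-]/[HCO3⁻]:  pH = pK2 − log₁₀([HCO3⁻]/[CO3^2-])
log₁₀(1700) = +3.230
pH = 10.29 − (+3.230) = 7.06

pH = 7.06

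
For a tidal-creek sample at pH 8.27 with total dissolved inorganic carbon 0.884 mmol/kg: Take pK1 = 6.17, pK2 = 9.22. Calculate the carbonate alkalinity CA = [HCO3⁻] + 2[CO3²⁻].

CA = [HCO3⁻] + 2[CO3²⁻] = (α₁ + 2α₂)·DIC
At pH 8.27: [H⁺]/K1 = 10^-2.10 = 0.0079433, K2/[H⁺] = 10^-0.95 = 0.11220
α₁ = 1/(1 + 0.0079433 + 0.11220) = 1/1.1201 = 0.8927; α₂ = α₁·K2/[H⁺] = 0.1002
α₁ + 2α₂ = 1.0931
CA = 1.0931 × 0.884 = 0.966 mmol/kg

CA = 0.966 mmol/kg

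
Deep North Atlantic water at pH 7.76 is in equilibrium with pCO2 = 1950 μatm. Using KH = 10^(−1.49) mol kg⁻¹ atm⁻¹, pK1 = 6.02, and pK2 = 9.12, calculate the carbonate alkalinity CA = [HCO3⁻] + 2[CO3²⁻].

CA = 3.77 mmol/kg

[CO2*] = KH · pCO2 = 10^(−1.49) × 1950×10^-6 = 6.310×10^-5 mol/kg
α₀ = 1/(1 + K1/[H⁺] + K1K2/[H⁺]²) = 1/(1 + 10^+1.74 + 10^+0.38) = 0.01714
DIC = [CO2*]/α₀ = 6.310×10^-5 / 0.01714 = 3.682 mmol/kg
CA = (α₁ + 2α₂)·DIC = (0.9418 + 2×0.04111) × 3.682 = 3.77 mmol/kg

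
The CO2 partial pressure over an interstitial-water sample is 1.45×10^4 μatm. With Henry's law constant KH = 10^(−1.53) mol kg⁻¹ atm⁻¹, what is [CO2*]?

[CO2*] = 428 μmol/kg

KH = 10^(−1.53) = 2.951×10^-2 mol kg⁻¹ atm⁻¹
[CO2*] = KH · pCO2 = 2.951×10^-2 × 1.45×10^4×10^-6 atm = 4.28×10^-4 mol/kg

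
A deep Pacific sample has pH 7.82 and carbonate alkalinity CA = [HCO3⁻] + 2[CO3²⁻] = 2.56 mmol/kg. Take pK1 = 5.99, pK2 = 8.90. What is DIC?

CA = [HCO3⁻] + 2[CO3²⁻] = (α₁ + 2α₂)·DIC
At pH 7.82: [H⁺]/K1 = 10^-1.83 = 0.014791, K2/[H⁺] = 10^-1.08 = 0.083176
α₁ = 1/(1 + 0.014791 + 0.083176) = 1/1.0980 = 0.9108; α₂ = α₁·K2/[H⁺] = 0.07575
α₁ + 2α₂ = 1.0623
DIC = CA / (α₁ + 2α₂) = 2.56 / 1.0623 = 2.41 mmol/kg

DIC = 2.41 mmol/kg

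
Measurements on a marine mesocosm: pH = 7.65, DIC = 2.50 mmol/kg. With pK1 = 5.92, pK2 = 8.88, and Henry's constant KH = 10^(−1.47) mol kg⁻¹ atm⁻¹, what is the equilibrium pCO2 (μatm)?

pCO2 = 1280 μatm

α₀ = 1 / (1 + K1/[H⁺] + K1K2/[H⁺]²) = 1 / (1 + 10^+1.73 + 10^+0.50)
   = 1 / (1 + 53.703 + 3.1623) = 1/57.865 = 0.01728
[CO2*] = α₀ × DIC = 0.01728 × 2.50 = 0.04320 mmol/kg
pCO2 = [CO2*]/KH = 4.320×10^-5 / 3.388×10^-2 = 1280 μatm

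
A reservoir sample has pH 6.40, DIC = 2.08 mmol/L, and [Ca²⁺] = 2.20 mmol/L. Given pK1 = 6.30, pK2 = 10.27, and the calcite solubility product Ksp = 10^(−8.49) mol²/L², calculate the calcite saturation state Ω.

α₂ = 1 / (1 + [H⁺]/K2 + [H⁺]²/(K1K2)) = 1 / (1 + 10^+3.87 + 10^+3.77)
   = 1 / (1 + 7413.1 + 5888.4) = 1/1.3303×10^4 = 7.517×10^-5
[CO3²⁻] = α₂ × DIC = 7.517×10^-5 × 2.08 = 0.0001564 mmol/L = 0.1564 μmol/L
Ksp = 10^(−8.49) = 3.236×10^-9
Ω = [Ca²⁺][CO3²⁻]/Ksp = (2.20×10^-3)(1.564×10^-7) / 3.236×10^-9 = 0.106

Ω = 0.106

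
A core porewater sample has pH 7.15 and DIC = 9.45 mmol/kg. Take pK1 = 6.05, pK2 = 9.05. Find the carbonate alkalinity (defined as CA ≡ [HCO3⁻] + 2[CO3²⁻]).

CA = 8.87 mmol/kg

CA = [HCO3⁻] + 2[CO3²⁻] = (α₁ + 2α₂)·DIC
At pH 7.15: [H⁺]/K1 = 10^-1.10 = 0.079433, K2/[H⁺] = 10^-1.90 = 0.012589
α₁ = 1/(1 + 0.079433 + 0.012589) = 1/1.0920 = 0.9157; α₂ = α₁·K2/[H⁺] = 0.01153
α₁ + 2α₂ = 0.9388
CA = 0.9388 × 9.45 = 8.87 mmol/kg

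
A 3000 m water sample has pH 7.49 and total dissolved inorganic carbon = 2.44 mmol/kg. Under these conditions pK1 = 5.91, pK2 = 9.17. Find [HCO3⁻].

α₁ = 1 / (1 + [H⁺]/K1 + K2/[H⁺]) = 1 / (1 + 10^-1.58 + 10^-1.68)
   = 1 / (1 + 0.026303 + 0.020893) = 1/1.0472 = 0.9549
[HCO3⁻] = α₁ × DIC = 0.9549 × 2.44 = 2.33 mmol/kg

[HCO3⁻] = 2.33 mmol/kg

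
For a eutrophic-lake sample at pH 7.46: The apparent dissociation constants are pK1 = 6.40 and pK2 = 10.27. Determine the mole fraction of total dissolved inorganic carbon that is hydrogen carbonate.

α₁ = 1 / (1 + [H⁺]/K1 + K2/[H⁺]) = 1 / (1 + 10^-1.06 + 10^-2.81)
   = 1 / (1 + 0.087096 + 0.0015488) = 1/1.0886 = 0.9186

α₁ = 0.919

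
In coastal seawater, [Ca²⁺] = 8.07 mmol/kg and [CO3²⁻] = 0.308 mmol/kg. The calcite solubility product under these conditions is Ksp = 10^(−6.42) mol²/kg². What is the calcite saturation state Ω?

Ksp = 10^(−6.42) = 3.802×10^-7
Ω = [Ca²⁺][CO3²⁻]/Ksp = (8.07×10^-3)(0.308×10^-3) / 3.802×10^-7 = 6.54

Ω = 6.54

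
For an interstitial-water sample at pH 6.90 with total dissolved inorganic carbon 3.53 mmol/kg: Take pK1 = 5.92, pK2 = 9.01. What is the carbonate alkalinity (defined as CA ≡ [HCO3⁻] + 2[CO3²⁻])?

CA = [HCO3⁻] + 2[CO3²⁻] = (α₁ + 2α₂)·DIC
At pH 6.90: [H⁺]/K1 = 10^-0.98 = 0.10471, K2/[H⁺] = 10^-2.11 = 0.0077625
α₁ = 1/(1 + 0.10471 + 0.0077625) = 1/1.1125 = 0.8989; α₂ = α₁·K2/[H⁺] = 0.006978
α₁ + 2α₂ = 0.9129
CA = 0.9129 × 3.53 = 3.22 mmol/kg

CA = 3.22 mmol/kg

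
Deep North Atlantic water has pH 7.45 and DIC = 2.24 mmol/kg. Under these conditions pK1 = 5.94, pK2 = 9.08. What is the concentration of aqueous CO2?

α₀ = 1 / (1 + K1/[H⁺] + K1K2/[H⁺]²) = 1 / (1 + 10^+1.51 + 10^-0.12)
   = 1 / (1 + 32.359 + 0.75858) = 1/34.118 = 0.02931
[CO2*] = α₀ × DIC = 0.02931 × 2.24 = 0.0657 mmol/kg

[CO2*] = 0.0657 mmol/kg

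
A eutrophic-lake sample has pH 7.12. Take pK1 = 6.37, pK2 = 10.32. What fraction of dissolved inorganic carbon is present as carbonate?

α₂ = 1 / (1 + [H⁺]/K2 + [H⁺]²/(K1K2)) = 1 / (1 + 10^+3.20 + 10^+2.45)
   = 1 / (1 + 1584.9 + 281.84) = 1/1867.7 = 0.0005354

α₂ = 0.000535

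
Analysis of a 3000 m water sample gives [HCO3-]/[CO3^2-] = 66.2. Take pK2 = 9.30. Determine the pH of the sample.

pH = 7.48

From K2 = [H⁺][CO3^2-]/[HCO3-]:  pH = pK2 − log₁₀([HCO3-]/[CO3^2-])
log₁₀(66.2) = +1.821
pH = 9.30 − (+1.821) = 7.48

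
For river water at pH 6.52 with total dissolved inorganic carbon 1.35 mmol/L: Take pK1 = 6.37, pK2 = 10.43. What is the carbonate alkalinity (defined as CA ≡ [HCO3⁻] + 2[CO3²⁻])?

CA = [HCO3⁻] + 2[CO3²⁻] = (α₁ + 2α₂)·DIC
At pH 6.52: [H⁺]/K1 = 10^-0.15 = 0.70795, K2/[H⁺] = 10^-3.91 = 0.00012303
α₁ = 1/(1 + 0.70795 + 0.00012303) = 1/1.7081 = 0.5855; α₂ = α₁·K2/[H⁺] = 7.203×10^-5
α₁ + 2α₂ = 0.5856
CA = 0.5856 × 1.35 = 0.791 mmol/L

CA = 0.791 mmol/L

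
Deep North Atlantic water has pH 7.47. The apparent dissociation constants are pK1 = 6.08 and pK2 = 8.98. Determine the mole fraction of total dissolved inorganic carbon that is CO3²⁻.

α₂ = 0.0288

α₂ = 1 / (1 + [H⁺]/K2 + [H⁺]²/(K1K2)) = 1 / (1 + 10^+1.51 + 10^+0.12)
   = 1 / (1 + 32.359 + 1.3183) = 1/34.678 = 0.02884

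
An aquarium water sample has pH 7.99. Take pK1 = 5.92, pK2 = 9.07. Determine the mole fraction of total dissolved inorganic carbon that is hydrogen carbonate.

α₁ = 0.916

α₁ = 1 / (1 + [H⁺]/K1 + K2/[H⁺]) = 1 / (1 + 10^-2.07 + 10^-1.08)
   = 1 / (1 + 0.0085114 + 0.083176) = 1/1.0917 = 0.9160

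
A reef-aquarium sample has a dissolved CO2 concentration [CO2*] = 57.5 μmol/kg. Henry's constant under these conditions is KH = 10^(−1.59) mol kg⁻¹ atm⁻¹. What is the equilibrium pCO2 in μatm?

KH = 10^(−1.59) = 2.570×10^-2 mol kg⁻¹ atm⁻¹
pCO2 = [CO2*]/KH = 57.5×10^-6 / 2.570×10^-2 = 2.24×10^-3 atm = 2240 μatm

pCO2 = 2240 μatm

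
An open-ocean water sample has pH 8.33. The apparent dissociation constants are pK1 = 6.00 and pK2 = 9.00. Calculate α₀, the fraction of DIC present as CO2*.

α₀ = 0.00384

α₀ = 1 / (1 + K1/[H⁺] + K1K2/[H⁺]²) = 1 / (1 + 10^+2.33 + 10^+1.66)
   = 1 / (1 + 213.80 + 45.709) = 1/260.51 = 0.003839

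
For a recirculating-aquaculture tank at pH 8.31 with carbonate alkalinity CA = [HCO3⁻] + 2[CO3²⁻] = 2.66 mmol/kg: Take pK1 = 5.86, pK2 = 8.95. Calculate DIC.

CA = [HCO3⁻] + 2[CO3²⁻] = (α₁ + 2α₂)·DIC
At pH 8.31: [H⁺]/K1 = 10^-2.45 = 0.0035481, K2/[H⁺] = 10^-0.64 = 0.22909
α₁ = 1/(1 + 0.0035481 + 0.22909) = 1/1.2326 = 0.8113; α₂ = α₁·K2/[H⁺] = 0.1859
α₁ + 2α₂ = 1.1830
DIC = CA / (α₁ + 2α₂) = 2.66 / 1.1830 = 2.25 mmol/kg

DIC = 2.25 mmol/kg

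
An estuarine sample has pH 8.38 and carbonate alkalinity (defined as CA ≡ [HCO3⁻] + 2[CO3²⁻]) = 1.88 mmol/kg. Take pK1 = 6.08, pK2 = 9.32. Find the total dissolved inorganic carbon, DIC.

CA = [HCO3⁻] + 2[CO3²⁻] = (α₁ + 2α₂)·DIC
At pH 8.38: [H⁺]/K1 = 10^-2.30 = 0.0050119, K2/[H⁺] = 10^-0.94 = 0.11482
α₁ = 1/(1 + 0.0050119 + 0.11482) = 1/1.1198 = 0.8930; α₂ = α₁·K2/[H⁺] = 0.1025
α₁ + 2α₂ = 1.0981
DIC = CA / (α₁ + 2α₂) = 1.88 / 1.0981 = 1.71 mmol/kg

DIC = 1.71 mmol/kg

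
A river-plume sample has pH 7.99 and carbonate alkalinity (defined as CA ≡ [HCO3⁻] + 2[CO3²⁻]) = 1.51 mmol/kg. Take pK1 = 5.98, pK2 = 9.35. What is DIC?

DIC = 1.46 mmol/kg

CA = [HCO3⁻] + 2[CO3²⁻] = (α₁ + 2α₂)·DIC
At pH 7.99: [H⁺]/K1 = 10^-2.01 = 0.0097724, K2/[H⁺] = 10^-1.36 = 0.043652
α₁ = 1/(1 + 0.0097724 + 0.043652) = 1/1.0534 = 0.9493; α₂ = α₁·K2/[H⁺] = 0.04144
α₁ + 2α₂ = 1.0322
DIC = CA / (α₁ + 2α₂) = 1.51 / 1.0322 = 1.46 mmol/kg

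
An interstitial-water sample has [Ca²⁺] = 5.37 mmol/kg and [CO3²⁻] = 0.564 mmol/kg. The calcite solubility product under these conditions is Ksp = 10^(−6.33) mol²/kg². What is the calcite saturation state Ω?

Ω = 6.48

Ksp = 10^(−6.33) = 4.677×10^-7
Ω = [Ca²⁺][CO3²⁻]/Ksp = (5.37×10^-3)(0.564×10^-3) / 4.677×10^-7 = 6.48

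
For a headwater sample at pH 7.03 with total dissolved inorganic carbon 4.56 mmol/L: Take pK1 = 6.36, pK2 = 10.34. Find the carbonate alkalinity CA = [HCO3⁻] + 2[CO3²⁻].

CA = [HCO3⁻] + 2[CO3²⁻] = (α₁ + 2α₂)·DIC
At pH 7.03: [H⁺]/K1 = 10^-0.67 = 0.21380, K2/[H⁺] = 10^-3.31 = 0.00048978
α₁ = 1/(1 + 0.21380 + 0.00048978) = 1/1.2143 = 0.8235; α₂ = α₁·K2/[H⁺] = 0.0004033
α₁ + 2α₂ = 0.8243
CA = 0.8243 × 4.56 = 3.76 mmol/L

CA = 3.76 mmol/L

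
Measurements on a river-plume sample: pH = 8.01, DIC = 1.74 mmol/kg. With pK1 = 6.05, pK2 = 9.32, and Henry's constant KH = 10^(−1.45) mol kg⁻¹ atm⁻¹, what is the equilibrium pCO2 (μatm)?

pCO2 = 507 μatm

α₀ = 1 / (1 + K1/[H⁺] + K1K2/[H⁺]²) = 1 / (1 + 10^+1.96 + 10^+0.65)
   = 1 / (1 + 91.201 + 4.4668) = 1/96.668 = 0.01034
[CO2*] = α₀ × DIC = 0.01034 × 1.74 = 0.01800 mmol/kg = 18.00 μmol/kg
pCO2 = [CO2*]/KH = 1.800×10^-5 / 3.548×10^-2 = 507 μatm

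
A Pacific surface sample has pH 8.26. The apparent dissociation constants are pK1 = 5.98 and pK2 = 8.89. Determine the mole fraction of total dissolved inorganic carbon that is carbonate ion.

α₂ = 1 / (1 + [H⁺]/K2 + [H⁺]²/(K1K2)) = 1 / (1 + 10^+0.63 + 10^-1.65)
   = 1 / (1 + 4.2658 + 0.022387) = 1/5.2882 = 0.1891

α₂ = 0.189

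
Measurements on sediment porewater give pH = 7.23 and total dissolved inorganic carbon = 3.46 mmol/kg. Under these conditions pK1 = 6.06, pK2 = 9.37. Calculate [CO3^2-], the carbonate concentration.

[CO3²⁻] = 0.0233 mmol/kg

α₂ = 1 / (1 + [H⁺]/K2 + [H⁺]²/(K1K2)) = 1 / (1 + 10^+2.14 + 10^+0.97)
   = 1 / (1 + 138.04 + 9.3325) = 1/148.37 = 0.006740
[CO3²⁻] = α₂ × DIC = 0.006740 × 3.46 = 0.0233 mmol/kg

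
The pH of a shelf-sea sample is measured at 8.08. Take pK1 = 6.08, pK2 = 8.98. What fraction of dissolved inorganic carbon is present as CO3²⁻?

α₂ = 1 / (1 + [H⁺]/K2 + [H⁺]²/(K1K2)) = 1 / (1 + 10^+0.90 + 10^-1.10)
   = 1 / (1 + 7.9433 + 0.079433) = 1/9.0227 = 0.1108

α₂ = 0.111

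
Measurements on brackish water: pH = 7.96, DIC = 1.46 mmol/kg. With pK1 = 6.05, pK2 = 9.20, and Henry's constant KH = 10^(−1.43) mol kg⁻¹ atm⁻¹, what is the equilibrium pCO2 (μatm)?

α₀ = 1 / (1 + K1/[H⁺] + K1K2/[H⁺]²) = 1 / (1 + 10^+1.91 + 10^+0.67)
   = 1 / (1 + 81.283 + 4.6774) = 1/86.960 = 0.01150
[CO2*] = α₀ × DIC = 0.01150 × 1.46 = 0.01679 mmol/kg = 16.79 μmol/kg
pCO2 = [CO2*]/KH = 1.679×10^-5 / 3.715×10^-2 = 452 μatm

pCO2 = 452 μatm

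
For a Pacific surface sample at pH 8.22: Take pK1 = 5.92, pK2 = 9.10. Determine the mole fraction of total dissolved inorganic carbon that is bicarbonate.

α₁ = 1 / (1 + [H⁺]/K1 + K2/[H⁺]) = 1 / (1 + 10^-2.30 + 10^-0.88)
   = 1 / (1 + 0.0050119 + 0.13183) = 1/1.1368 = 0.8796

α₁ = 0.880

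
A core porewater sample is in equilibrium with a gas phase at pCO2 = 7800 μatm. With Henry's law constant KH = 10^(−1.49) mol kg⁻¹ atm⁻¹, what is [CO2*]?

KH = 10^(−1.49) = 3.236×10^-2 mol kg⁻¹ atm⁻¹
[CO2*] = KH · pCO2 = 3.236×10^-2 × 7800×10^-6 atm = 2.52×10^-4 mol/kg

[CO2*] = 252 μmol/kg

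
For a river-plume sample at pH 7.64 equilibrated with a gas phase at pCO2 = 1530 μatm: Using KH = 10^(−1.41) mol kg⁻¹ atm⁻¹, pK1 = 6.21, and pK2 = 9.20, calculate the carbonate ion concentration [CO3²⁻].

[CO2*] = KH · pCO2 = 10^(−1.41) × 1530×10^-6 = 5.952×10^-5 mol/kg
α₀ = 1/(1 + K1/[H⁺] + K1K2/[H⁺]²) = 1/(1 + 10^+1.43 + 10^-0.13) = 0.03490
DIC = [CO2*]/α₀ = 5.952×10^-5 / 0.03490 = 1.706 mmol/kg
[CO3²⁻] = α₂·DIC; α₂ = 0.02587, so [CO3²⁻] = 0.02587 × 1.706 = 0.0441 mmol/kg

[CO3²⁻] = 0.0441 mmol/kg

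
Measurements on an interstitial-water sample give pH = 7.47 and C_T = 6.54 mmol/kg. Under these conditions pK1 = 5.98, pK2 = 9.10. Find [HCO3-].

[HCO3⁻] = 6.19 mmol/kg

α₁ = 1 / (1 + [H⁺]/K1 + K2/[H⁺]) = 1 / (1 + 10^-1.49 + 10^-1.63)
   = 1 / (1 + 0.032359 + 0.023442) = 1/1.0558 = 0.9471
[HCO3⁻] = α₁ × DIC = 0.9471 × 6.54 = 6.19 mmol/kg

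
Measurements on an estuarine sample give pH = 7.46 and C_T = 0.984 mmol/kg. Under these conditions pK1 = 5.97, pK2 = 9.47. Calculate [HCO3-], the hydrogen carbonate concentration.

α₁ = 1 / (1 + [H⁺]/K1 + K2/[H⁺]) = 1 / (1 + 10^-1.49 + 10^-2.01)
   = 1 / (1 + 0.032359 + 0.0097724) = 1/1.0421 = 0.9596
[HCO3⁻] = α₁ × DIC = 0.9596 × 0.984 = 0.944 mmol/kg

[HCO3⁻] = 0.944 mmol/kg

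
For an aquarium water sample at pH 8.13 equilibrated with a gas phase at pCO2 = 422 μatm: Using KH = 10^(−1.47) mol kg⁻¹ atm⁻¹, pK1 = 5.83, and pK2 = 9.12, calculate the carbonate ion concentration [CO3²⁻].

[CO2*] = KH · pCO2 = 10^(−1.47) × 422×10^-6 = 1.430×10^-5 mol/kg
α₀ = 1/(1 + K1/[H⁺] + K1K2/[H⁺]²) = 1/(1 + 10^+2.30 + 10^+1.31) = 0.004526
DIC = [CO2*]/α₀ = 1.430×10^-5 / 0.004526 = 3.159 mmol/kg
[CO3²⁻] = α₂·DIC; α₂ = 0.09241, so [CO3²⁻] = 0.09241 × 3.159 = 0.292 mmol/kg

[CO3²⁻] = 0.292 mmol/kg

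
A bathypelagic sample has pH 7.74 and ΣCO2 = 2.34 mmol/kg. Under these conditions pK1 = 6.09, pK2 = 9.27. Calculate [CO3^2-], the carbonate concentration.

[CO3²⁻] = 0.0657 mmol/kg

α₂ = 1 / (1 + [H⁺]/K2 + [H⁺]²/(K1K2)) = 1 / (1 + 10^+1.53 + 10^-0.12)
   = 1 / (1 + 33.884 + 0.75858) = 1/35.643 = 0.02806
[CO3²⁻] = α₂ × DIC = 0.02806 × 2.34 = 0.0657 mmol/kg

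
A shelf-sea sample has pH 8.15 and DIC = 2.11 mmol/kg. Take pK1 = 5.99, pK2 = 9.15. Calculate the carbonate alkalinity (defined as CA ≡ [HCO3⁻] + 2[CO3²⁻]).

CA = [HCO3⁻] + 2[CO3²⁻] = (α₁ + 2α₂)·DIC
At pH 8.15: [H⁺]/K1 = 10^-2.16 = 0.0069183, K2/[H⁺] = 10^-1.00 = 0.10000
α₁ = 1/(1 + 0.0069183 + 0.10000) = 1/1.1069 = 0.9034; α₂ = α₁·K2/[H⁺] = 0.09034
α₁ + 2α₂ = 1.0841
CA = 1.0841 × 2.11 = 2.29 mmol/kg

CA = 2.29 mmol/kg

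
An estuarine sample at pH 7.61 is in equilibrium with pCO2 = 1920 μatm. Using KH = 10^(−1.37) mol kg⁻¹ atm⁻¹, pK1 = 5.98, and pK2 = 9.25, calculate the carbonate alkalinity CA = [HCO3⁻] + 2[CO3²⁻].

CA = 3.65 mmol/kg

[CO2*] = KH · pCO2 = 10^(−1.37) × 1920×10^-6 = 8.190×10^-5 mol/kg
α₀ = 1/(1 + K1/[H⁺] + K1K2/[H⁺]²) = 1/(1 + 10^+1.63 + 10^-0.01) = 0.02240
DIC = [CO2*]/α₀ = 8.190×10^-5 / 0.02240 = 3.656 mmol/kg
CA = (α₁ + 2α₂)·DIC = (0.9557 + 2×0.02189) × 3.656 = 3.65 mmol/kg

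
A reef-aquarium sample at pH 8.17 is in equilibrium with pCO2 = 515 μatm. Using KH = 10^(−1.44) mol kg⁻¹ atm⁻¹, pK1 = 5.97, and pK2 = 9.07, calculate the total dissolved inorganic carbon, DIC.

DIC = 3.36 mmol/kg

[CO2*] = KH · pCO2 = 10^(−1.44) × 515×10^-6 = 1.870×10^-5 mol/kg
α₀ = 1/(1 + K1/[H⁺] + K1K2/[H⁺]²) = 1/(1 + 10^+2.20 + 10^+1.30) = 0.005573
DIC = [CO2*]/α₀ = 1.870×10^-5 / 0.005573 = 3.36 mmol/kg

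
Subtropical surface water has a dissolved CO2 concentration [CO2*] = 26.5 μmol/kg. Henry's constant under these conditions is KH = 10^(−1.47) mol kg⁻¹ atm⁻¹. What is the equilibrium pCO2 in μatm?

KH = 10^(−1.47) = 3.388×10^-2 mol kg⁻¹ atm⁻¹
pCO2 = [CO2*]/KH = 26.5×10^-6 / 3.388×10^-2 = 7.82×10^-4 atm = 782 μatm

pCO2 = 782 μatm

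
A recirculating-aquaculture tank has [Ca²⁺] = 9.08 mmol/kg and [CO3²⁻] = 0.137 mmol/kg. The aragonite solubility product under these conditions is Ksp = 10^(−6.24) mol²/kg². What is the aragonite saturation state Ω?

Ksp = 10^(−6.24) = 5.754×10^-7
Ω = [Ca²⁺][CO3²⁻]/Ksp = (9.08×10^-3)(0.137×10^-3) / 5.754×10^-7 = 2.16

Ω = 2.16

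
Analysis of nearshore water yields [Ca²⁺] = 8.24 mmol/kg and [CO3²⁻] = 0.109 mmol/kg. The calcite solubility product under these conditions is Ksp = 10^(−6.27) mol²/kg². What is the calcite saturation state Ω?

Ksp = 10^(−6.27) = 5.370×10^-7
Ω = [Ca²⁺][CO3²⁻]/Ksp = (8.24×10^-3)(0.109×10^-3) / 5.370×10^-7 = 1.67

Ω = 1.67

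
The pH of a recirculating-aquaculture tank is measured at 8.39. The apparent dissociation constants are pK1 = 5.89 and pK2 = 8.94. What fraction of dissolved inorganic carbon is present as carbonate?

α₂ = 1 / (1 + [H⁺]/K2 + [H⁺]²/(K1K2)) = 1 / (1 + 10^+0.55 + 10^-1.95)
   = 1 / (1 + 3.5481 + 0.011220) = 1/4.5594 = 0.2193

α₂ = 0.219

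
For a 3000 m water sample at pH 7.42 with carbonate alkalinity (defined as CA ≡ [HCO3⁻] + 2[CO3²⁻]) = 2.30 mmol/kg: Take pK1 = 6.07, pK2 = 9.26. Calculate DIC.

DIC = 2.37 mmol/kg

CA = [HCO3⁻] + 2[CO3²⁻] = (α₁ + 2α₂)·DIC
At pH 7.42: [H⁺]/K1 = 10^-1.35 = 0.044668, K2/[H⁺] = 10^-1.84 = 0.014454
α₁ = 1/(1 + 0.044668 + 0.014454) = 1/1.0591 = 0.9442; α₂ = α₁·K2/[H⁺] = 0.01365
α₁ + 2α₂ = 0.9715
DIC = CA / (α₁ + 2α₂) = 2.30 / 0.9715 = 2.37 mmol/kg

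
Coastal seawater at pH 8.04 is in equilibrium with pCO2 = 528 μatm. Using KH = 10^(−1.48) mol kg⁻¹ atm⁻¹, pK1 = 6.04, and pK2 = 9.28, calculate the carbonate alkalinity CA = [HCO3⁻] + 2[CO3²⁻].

CA = 1.95 mmol/kg

[CO2*] = KH · pCO2 = 10^(−1.48) × 528×10^-6 = 1.748×10^-5 mol/kg
α₀ = 1/(1 + K1/[H⁺] + K1K2/[H⁺]²) = 1/(1 + 10^+2.00 + 10^+0.76) = 0.009367
DIC = [CO2*]/α₀ = 1.748×10^-5 / 0.009367 = 1.866 mmol/kg
CA = (α₁ + 2α₂)·DIC = (0.9367 + 2×0.05390) × 1.866 = 1.95 mmol/kg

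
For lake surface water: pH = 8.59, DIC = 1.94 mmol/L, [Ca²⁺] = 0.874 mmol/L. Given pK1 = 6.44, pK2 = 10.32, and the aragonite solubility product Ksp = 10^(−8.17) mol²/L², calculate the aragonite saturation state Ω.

α₂ = 1 / (1 + [H⁺]/K2 + [H⁺]²/(K1K2)) = 1 / (1 + 10^+1.73 + 10^-0.42)
   = 1 / (1 + 53.703 + 0.38019) = 1/55.083 = 0.01815
[CO3²⁻] = α₂ × DIC = 0.01815 × 1.94 = 0.03522 mmol/L
Ksp = 10^(−8.17) = 6.761×10^-9
Ω = [Ca²⁺][CO3²⁻]/Ksp = (0.874×10^-3)(3.522×10^-5) / 6.761×10^-9 = 4.55

Ω = 4.55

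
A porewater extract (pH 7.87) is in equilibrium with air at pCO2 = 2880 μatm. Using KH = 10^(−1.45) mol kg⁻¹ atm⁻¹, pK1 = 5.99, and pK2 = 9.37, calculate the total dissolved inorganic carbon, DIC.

[CO2*] = KH · pCO2 = 10^(−1.45) × 2880×10^-6 = 1.022×10^-4 mol/kg
α₀ = 1/(1 + K1/[H⁺] + K1K2/[H⁺]²) = 1/(1 + 10^+1.88 + 10^+0.38) = 0.01262
DIC = [CO2*]/α₀ = 1.022×10^-4 / 0.01262 = 8.10 mmol/kg

DIC = 8.10 mmol/kg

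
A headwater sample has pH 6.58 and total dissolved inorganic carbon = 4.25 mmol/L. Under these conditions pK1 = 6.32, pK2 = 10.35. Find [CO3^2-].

[CO3²⁻] = 0.466 μmol/L

α₂ = 1 / (1 + [H⁺]/K2 + [H⁺]²/(K1K2)) = 1 / (1 + 10^+3.77 + 10^+3.51)
   = 1 / (1 + 5888.4 + 3235.9) = 1/9125.4 = 0.0001096
[CO3²⁻] = α₂ × DIC = 0.0001096 × 4.25 = 0.000466 mmol/L = 0.466 μmol/L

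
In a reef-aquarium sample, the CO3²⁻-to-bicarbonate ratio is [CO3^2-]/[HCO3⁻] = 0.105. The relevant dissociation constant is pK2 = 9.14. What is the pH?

From K2 = [H⁺][CO3^2-]/[HCO3⁻]:  pH = pK2 + log₁₀([CO3^2-]/[HCO3⁻])
log₁₀(0.105) = -0.979
pH = 9.14 + (-0.979) = 8.16

pH = 8.16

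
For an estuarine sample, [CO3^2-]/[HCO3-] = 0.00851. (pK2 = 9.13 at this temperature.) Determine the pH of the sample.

From K2 = [H⁺][CO3^2-]/[HCO3-]:  pH = pK2 + log₁₀([CO3^2-]/[HCO3-])
log₁₀(0.00851) = -2.070
pH = 9.13 + (-2.070) = 7.06

pH = 7.06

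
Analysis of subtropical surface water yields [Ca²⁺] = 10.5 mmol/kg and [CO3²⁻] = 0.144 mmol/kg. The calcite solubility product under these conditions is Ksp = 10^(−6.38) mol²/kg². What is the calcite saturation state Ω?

Ksp = 10^(−6.38) = 4.169×10^-7
Ω = [Ca²⁺][CO3²⁻]/Ksp = (10.5×10^-3)(0.144×10^-3) / 4.169×10^-7 = 3.63

Ω = 3.63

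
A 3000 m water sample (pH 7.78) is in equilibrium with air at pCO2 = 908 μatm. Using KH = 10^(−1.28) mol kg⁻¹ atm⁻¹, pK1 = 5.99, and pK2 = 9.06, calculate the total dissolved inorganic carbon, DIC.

DIC = 3.14 mmol/kg

[CO2*] = KH · pCO2 = 10^(−1.28) × 908×10^-6 = 4.765×10^-5 mol/kg
α₀ = 1/(1 + K1/[H⁺] + K1K2/[H⁺]²) = 1/(1 + 10^+1.79 + 10^+0.51) = 0.01518
DIC = [CO2*]/α₀ = 4.765×10^-5 / 0.01518 = 3.14 mmol/kg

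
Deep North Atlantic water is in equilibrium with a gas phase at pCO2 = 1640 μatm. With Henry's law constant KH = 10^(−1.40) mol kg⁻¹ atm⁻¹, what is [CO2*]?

[CO2*] = 65.3 μmol/kg

KH = 10^(−1.40) = 3.981×10^-2 mol kg⁻¹ atm⁻¹
[CO2*] = KH · pCO2 = 3.981×10^-2 × 1640×10^-6 atm = 6.53×10^-5 mol/kg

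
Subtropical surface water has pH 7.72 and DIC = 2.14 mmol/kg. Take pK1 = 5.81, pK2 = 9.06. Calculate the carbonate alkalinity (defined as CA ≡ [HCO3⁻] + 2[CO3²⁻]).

CA = 2.21 mmol/kg

CA = [HCO3⁻] + 2[CO3²⁻] = (α₁ + 2α₂)·DIC
At pH 7.72: [H⁺]/K1 = 10^-1.91 = 0.012303, K2/[H⁺] = 10^-1.34 = 0.045709
α₁ = 1/(1 + 0.012303 + 0.045709) = 1/1.0580 = 0.9452; α₂ = α₁·K2/[H⁺] = 0.04320
α₁ + 2α₂ = 1.0316
CA = 1.0316 × 2.14 = 2.21 mmol/kg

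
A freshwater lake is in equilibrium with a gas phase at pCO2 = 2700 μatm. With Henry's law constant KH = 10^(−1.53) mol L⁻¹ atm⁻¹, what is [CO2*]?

KH = 10^(−1.53) = 2.951×10^-2 mol L⁻¹ atm⁻¹
[CO2*] = KH · pCO2 = 2.951×10^-2 × 2700×10^-6 atm = 7.97×10^-5 mol/L

[CO2*] = 79.7 μmol/L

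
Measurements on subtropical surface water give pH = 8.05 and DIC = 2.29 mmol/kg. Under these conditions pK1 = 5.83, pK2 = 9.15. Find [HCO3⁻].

α₁ = 1 / (1 + [H⁺]/K1 + K2/[H⁺]) = 1 / (1 + 10^-2.22 + 10^-1.10)
   = 1 / (1 + 0.0060256 + 0.079433) = 1/1.0855 = 0.9213
[HCO3⁻] = α₁ × DIC = 0.9213 × 2.29 = 2.11 mmol/kg

[HCO3⁻] = 2.11 mmol/kg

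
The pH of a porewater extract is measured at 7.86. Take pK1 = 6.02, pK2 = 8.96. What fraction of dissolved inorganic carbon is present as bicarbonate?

α₁ = 1 / (1 + [H⁺]/K1 + K2/[H⁺]) = 1 / (1 + 10^-1.84 + 10^-1.10)
   = 1 / (1 + 0.014454 + 0.079433) = 1/1.0939 = 0.9142

α₁ = 0.914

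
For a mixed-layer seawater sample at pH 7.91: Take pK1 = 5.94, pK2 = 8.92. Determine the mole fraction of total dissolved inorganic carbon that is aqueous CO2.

α₀ = 1 / (1 + K1/[H⁺] + K1K2/[H⁺]²) = 1 / (1 + 10^+1.97 + 10^+0.96)
   = 1 / (1 + 93.325 + 9.1201) = 1/103.45 = 0.009667

α₀ = 0.00967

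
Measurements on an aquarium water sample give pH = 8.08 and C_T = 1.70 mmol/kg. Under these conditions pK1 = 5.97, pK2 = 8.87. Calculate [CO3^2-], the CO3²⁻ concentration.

[CO3²⁻] = 0.236 mmol/kg

α₂ = 1 / (1 + [H⁺]/K2 + [H⁺]²/(K1K2)) = 1 / (1 + 10^+0.79 + 10^-1.32)
   = 1 / (1 + 6.1660 + 0.047863) = 1/7.2138 = 0.1386
[CO3²⁻] = α₂ × DIC = 0.1386 × 1.70 = 0.236 mmol/kg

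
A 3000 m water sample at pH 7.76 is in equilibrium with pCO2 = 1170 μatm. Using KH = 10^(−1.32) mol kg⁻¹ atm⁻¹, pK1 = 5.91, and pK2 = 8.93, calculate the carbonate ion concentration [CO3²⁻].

[CO3²⁻] = 0.268 mmol/kg

[CO2*] = KH · pCO2 = 10^(−1.32) × 1170×10^-6 = 5.600×10^-5 mol/kg
α₀ = 1/(1 + K1/[H⁺] + K1K2/[H⁺]²) = 1/(1 + 10^+1.85 + 10^+0.68) = 0.01306
DIC = [CO2*]/α₀ = 5.600×10^-5 / 0.01306 = 4.289 mmol/kg
[CO3²⁻] = α₂·DIC; α₂ = 0.06250, so [CO3²⁻] = 0.06250 × 4.289 = 0.268 mmol/kg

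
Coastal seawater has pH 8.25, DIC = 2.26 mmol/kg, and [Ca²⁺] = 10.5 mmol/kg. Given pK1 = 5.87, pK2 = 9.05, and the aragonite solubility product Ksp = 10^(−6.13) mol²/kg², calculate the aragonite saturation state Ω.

α₂ = 1 / (1 + [H⁺]/K2 + [H⁺]²/(K1K2)) = 1 / (1 + 10^+0.80 + 10^-1.58)
   = 1 / (1 + 6.3096 + 0.026303) = 1/7.3359 = 0.1363
[CO3²⁻] = α₂ × DIC = 0.1363 × 2.26 = 0.3081 mmol/kg
Ksp = 10^(−6.13) = 7.413×10^-7
Ω = [Ca²⁺][CO3²⁻]/Ksp = (10.5×10^-3)(3.081×10^-4) / 7.413×10^-7 = 4.36

Ω = 4.36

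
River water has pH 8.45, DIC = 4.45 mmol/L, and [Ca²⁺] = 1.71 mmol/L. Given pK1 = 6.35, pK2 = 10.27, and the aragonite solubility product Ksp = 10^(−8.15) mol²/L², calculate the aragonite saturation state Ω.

Ω = 15.9

α₂ = 1 / (1 + [H⁺]/K2 + [H⁺]²/(K1K2)) = 1 / (1 + 10^+1.82 + 10^-0.28)
   = 1 / (1 + 66.069 + 0.52481) = 1/67.594 = 0.01479
[CO3²⁻] = α₂ × DIC = 0.01479 × 4.45 = 0.06583 mmol/L
Ksp = 10^(−8.15) = 7.079×10^-9
Ω = [Ca²⁺][CO3²⁻]/Ksp = (1.71×10^-3)(6.583×10^-5) / 7.079×10^-9 = 15.9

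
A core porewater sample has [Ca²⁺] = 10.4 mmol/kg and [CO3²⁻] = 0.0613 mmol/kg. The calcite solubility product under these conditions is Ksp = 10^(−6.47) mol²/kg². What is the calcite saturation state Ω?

Ksp = 10^(−6.47) = 3.388×10^-7
Ω = [Ca²⁺][CO3²⁻]/Ksp = (10.4×10^-3)(0.0613×10^-3) / 3.388×10^-7 = 1.88

Ω = 1.88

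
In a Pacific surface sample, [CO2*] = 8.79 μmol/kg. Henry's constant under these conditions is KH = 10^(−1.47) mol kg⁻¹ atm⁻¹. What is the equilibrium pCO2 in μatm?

KH = 10^(−1.47) = 3.388×10^-2 mol kg⁻¹ atm⁻¹
pCO2 = [CO2*]/KH = 8.79×10^-6 / 3.388×10^-2 = 2.59×10^-4 atm = 259 μatm

pCO2 = 259 μatm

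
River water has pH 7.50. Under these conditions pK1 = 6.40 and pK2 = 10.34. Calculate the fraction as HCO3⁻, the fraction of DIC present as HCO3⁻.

α₁ = 0.925

α₁ = 1 / (1 + [H⁺]/K1 + K2/[H⁺]) = 1 / (1 + 10^-1.10 + 10^-2.84)
   = 1 / (1 + 0.079433 + 0.0014454) = 1/1.0809 = 0.9252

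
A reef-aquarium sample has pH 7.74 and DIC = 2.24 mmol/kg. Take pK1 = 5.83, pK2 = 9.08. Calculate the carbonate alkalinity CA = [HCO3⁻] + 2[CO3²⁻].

CA = [HCO3⁻] + 2[CO3²⁻] = (α₁ + 2α₂)·DIC
At pH 7.74: [H⁺]/K1 = 10^-1.91 = 0.012303, K2/[H⁺] = 10^-1.34 = 0.045709
α₁ = 1/(1 + 0.012303 + 0.045709) = 1/1.0580 = 0.9452; α₂ = α₁·K2/[H⁺] = 0.04320
α₁ + 2α₂ = 1.0316
CA = 1.0316 × 2.24 = 2.31 mmol/kg

CA = 2.31 mmol/kg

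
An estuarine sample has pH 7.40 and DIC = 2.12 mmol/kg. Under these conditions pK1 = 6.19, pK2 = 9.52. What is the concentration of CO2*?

[CO2*] = 0.122 mmol/kg

α₀ = 1 / (1 + K1/[H⁺] + K1K2/[H⁺]²) = 1 / (1 + 10^+1.21 + 10^-0.91)
   = 1 / (1 + 16.218 + 0.12303) = 1/17.341 = 0.05767
[CO2*] = α₀ × DIC = 0.05767 × 2.12 = 0.122 mmol/kg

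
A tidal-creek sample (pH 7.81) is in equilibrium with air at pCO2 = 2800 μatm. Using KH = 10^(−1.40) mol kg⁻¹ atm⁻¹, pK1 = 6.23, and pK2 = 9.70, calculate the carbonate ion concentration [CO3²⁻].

[CO2*] = KH · pCO2 = 10^(−1.40) × 2800×10^-6 = 1.115×10^-4 mol/kg
α₀ = 1/(1 + K1/[H⁺] + K1K2/[H⁺]²) = 1/(1 + 10^+1.58 + 10^-0.31) = 0.02531
DIC = [CO2*]/α₀ = 1.115×10^-4 / 0.02531 = 4.404 mmol/kg
[CO3²⁻] = α₂·DIC; α₂ = 0.01240, so [CO3²⁻] = 0.01240 × 4.404 = 0.0546 mmol/kg

[CO3²⁻] = 0.0546 mmol/kg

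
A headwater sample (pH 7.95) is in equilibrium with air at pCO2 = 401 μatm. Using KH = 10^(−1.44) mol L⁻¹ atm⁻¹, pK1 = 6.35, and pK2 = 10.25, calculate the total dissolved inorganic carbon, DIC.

DIC = 0.597 mmol/L

[CO2*] = KH · pCO2 = 10^(−1.44) × 401×10^-6 = 1.456×10^-5 mol/L
α₀ = 1/(1 + K1/[H⁺] + K1K2/[H⁺]²) = 1/(1 + 10^+1.60 + 10^-0.70) = 0.02438
DIC = [CO2*]/α₀ = 1.456×10^-5 / 0.02438 = 0.597 mmol/L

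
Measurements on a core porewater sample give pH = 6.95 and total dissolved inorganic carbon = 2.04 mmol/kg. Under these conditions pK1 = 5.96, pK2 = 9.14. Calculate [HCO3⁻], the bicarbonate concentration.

[HCO3⁻] = 1.84 mmol/kg

α₁ = 1 / (1 + [H⁺]/K1 + K2/[H⁺]) = 1 / (1 + 10^-0.99 + 10^-2.19)
   = 1 / (1 + 0.10233 + 0.0064565) = 1/1.1088 = 0.9019
[HCO3⁻] = α₁ × DIC = 0.9019 × 2.04 = 1.84 mmol/kg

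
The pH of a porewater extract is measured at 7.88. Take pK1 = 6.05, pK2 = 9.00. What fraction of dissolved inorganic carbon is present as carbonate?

α₂ = 0.0696

α₂ = 1 / (1 + [H⁺]/K2 + [H⁺]²/(K1K2)) = 1 / (1 + 10^+1.12 + 10^-0.71)
   = 1 / (1 + 13.183 + 0.19498) = 1/14.378 = 0.06955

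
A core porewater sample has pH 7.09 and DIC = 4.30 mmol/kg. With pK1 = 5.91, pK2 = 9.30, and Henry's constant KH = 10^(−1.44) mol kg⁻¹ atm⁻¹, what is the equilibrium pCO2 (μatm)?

α₀ = 1 / (1 + K1/[H⁺] + K1K2/[H⁺]²) = 1 / (1 + 10^+1.18 + 10^-1.03)
   = 1 / (1 + 15.136 + 0.093325) = 1/16.229 = 0.06162
[CO2*] = α₀ × DIC = 0.06162 × 4.30 = 0.2650 mmol/kg
pCO2 = [CO2*]/KH = 2.650×10^-4 / 3.631×10^-2 = 7300 μatm

pCO2 = 7300 μatm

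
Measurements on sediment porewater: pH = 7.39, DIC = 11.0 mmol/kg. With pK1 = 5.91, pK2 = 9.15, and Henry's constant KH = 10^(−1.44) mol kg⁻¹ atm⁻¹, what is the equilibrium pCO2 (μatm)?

pCO2 = 9550 μatm

α₀ = 1 / (1 + K1/[H⁺] + K1K2/[H⁺]²) = 1 / (1 + 10^+1.48 + 10^-0.28)
   = 1 / (1 + 30.200 + 0.52481) = 1/31.724 = 0.03152
[CO2*] = α₀ × DIC = 0.03152 × 11.0 = 0.3467 mmol/kg
pCO2 = [CO2*]/KH = 3.467×10^-4 / 3.631×10^-2 = 9550 μatm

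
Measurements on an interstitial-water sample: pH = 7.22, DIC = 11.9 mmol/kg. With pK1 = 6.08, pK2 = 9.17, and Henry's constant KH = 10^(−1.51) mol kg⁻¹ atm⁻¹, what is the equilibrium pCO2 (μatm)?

α₀ = 1 / (1 + K1/[H⁺] + K1K2/[H⁺]²) = 1 / (1 + 10^+1.14 + 10^-0.81)
   = 1 / (1 + 13.804 + 0.15488) = 1/14.959 = 0.06685
[CO2*] = α₀ × DIC = 0.06685 × 11.9 = 0.7955 mmol/kg
pCO2 = [CO2*]/KH = 7.955×10^-4 / 3.090×10^-2 = 2.57×10^4 μatm

pCO2 = 2.57×10^4 μatm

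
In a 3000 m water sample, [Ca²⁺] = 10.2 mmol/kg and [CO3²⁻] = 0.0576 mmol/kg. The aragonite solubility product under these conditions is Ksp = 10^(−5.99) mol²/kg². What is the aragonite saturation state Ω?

Ksp = 10^(−5.99) = 1.023×10^-6
Ω = [Ca²⁺][CO3²⁻]/Ksp = (10.2×10^-3)(0.0576×10^-3) / 1.023×10^-6 = 0.574

Ω = 0.574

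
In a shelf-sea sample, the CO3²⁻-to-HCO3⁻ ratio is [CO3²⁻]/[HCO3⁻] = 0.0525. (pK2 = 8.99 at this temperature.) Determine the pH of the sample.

pH = 7.71

From K2 = [H⁺][CO3²⁻]/[HCO3⁻]:  pH = pK2 + log₁₀([CO3²⁻]/[HCO3⁻])
log₁₀(0.0525) = -1.280
pH = 8.99 + (-1.280) = 7.71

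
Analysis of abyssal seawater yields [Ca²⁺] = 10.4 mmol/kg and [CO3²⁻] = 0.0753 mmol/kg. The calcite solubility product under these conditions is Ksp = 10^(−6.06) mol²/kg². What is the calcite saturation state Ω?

Ksp = 10^(−6.06) = 8.710×10^-7
Ω = [Ca²⁺][CO3²⁻]/Ksp = (10.4×10^-3)(0.0753×10^-3) / 8.710×10^-7 = 0.899

Ω = 0.899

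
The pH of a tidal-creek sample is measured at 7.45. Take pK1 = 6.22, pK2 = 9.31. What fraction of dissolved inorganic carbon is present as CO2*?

α₀ = 0.0549

α₀ = 1 / (1 + K1/[H⁺] + K1K2/[H⁺]²) = 1 / (1 + 10^+1.23 + 10^-0.63)
   = 1 / (1 + 16.982 + 0.23442) = 1/18.217 = 0.05489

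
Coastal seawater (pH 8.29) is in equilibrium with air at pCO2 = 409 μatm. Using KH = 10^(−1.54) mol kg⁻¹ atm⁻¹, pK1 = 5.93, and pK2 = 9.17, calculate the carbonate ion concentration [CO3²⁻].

[CO2*] = KH · pCO2 = 10^(−1.54) × 409×10^-6 = 1.180×10^-5 mol/kg
α₀ = 1/(1 + K1/[H⁺] + K1K2/[H⁺]²) = 1/(1 + 10^+2.36 + 10^+1.48) = 0.003842
DIC = [CO2*]/α₀ = 1.180×10^-5 / 0.003842 = 3.070 mmol/kg
[CO3²⁻] = α₂·DIC; α₂ = 0.1160, so [CO3²⁻] = 0.1160 × 3.070 = 0.356 mmol/kg

[CO3²⁻] = 0.356 mmol/kg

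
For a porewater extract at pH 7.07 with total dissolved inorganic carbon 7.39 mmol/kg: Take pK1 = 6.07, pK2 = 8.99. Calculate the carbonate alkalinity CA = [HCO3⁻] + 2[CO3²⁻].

CA = 6.81 mmol/kg

CA = [HCO3⁻] + 2[CO3²⁻] = (α₁ + 2α₂)·DIC
At pH 7.07: [H⁺]/K1 = 10^-1.00 = 0.10000, K2/[H⁺] = 10^-1.92 = 0.012023
α₁ = 1/(1 + 0.10000 + 0.012023) = 1/1.1120 = 0.8993; α₂ = α₁·K2/[H⁺] = 0.01081
α₁ + 2α₂ = 0.9209
CA = 0.9209 × 7.39 = 6.81 mmol/kg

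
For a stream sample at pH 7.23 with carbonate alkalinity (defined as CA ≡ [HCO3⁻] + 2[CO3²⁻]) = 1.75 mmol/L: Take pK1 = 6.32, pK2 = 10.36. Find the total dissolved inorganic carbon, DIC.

DIC = 1.96 mmol/L

CA = [HCO3⁻] + 2[CO3²⁻] = (α₁ + 2α₂)·DIC
At pH 7.23: [H⁺]/K1 = 10^-0.91 = 0.12303, K2/[H⁺] = 10^-3.13 = 0.00074131
α₁ = 1/(1 + 0.12303 + 0.00074131) = 1/1.1238 = 0.8899; α₂ = α₁·K2/[H⁺] = 0.0006597
α₁ + 2α₂ = 0.8912
DIC = CA / (α₁ + 2α₂) = 1.75 / 0.8912 = 1.96 mmol/L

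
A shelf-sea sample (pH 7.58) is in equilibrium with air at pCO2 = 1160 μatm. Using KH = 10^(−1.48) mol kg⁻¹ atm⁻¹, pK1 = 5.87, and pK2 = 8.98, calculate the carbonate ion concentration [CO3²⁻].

[CO3²⁻] = 0.0784 mmol/kg

[CO2*] = KH · pCO2 = 10^(−1.48) × 1160×10^-6 = 3.841×10^-5 mol/kg
α₀ = 1/(1 + K1/[H⁺] + K1K2/[H⁺]²) = 1/(1 + 10^+1.71 + 10^+0.31) = 0.01841
DIC = [CO2*]/α₀ = 3.841×10^-5 / 0.01841 = 2.087 mmol/kg
[CO3²⁻] = α₂·DIC; α₂ = 0.03758, so [CO3²⁻] = 0.03758 × 2.087 = 0.0784 mmol/kg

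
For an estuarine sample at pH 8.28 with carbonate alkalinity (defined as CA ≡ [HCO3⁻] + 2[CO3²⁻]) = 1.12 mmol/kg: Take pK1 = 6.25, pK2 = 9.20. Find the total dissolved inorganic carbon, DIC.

CA = [HCO3⁻] + 2[CO3²⁻] = (α₁ + 2α₂)·DIC
At pH 8.28: [H⁺]/K1 = 10^-2.03 = 0.0093325, K2/[H⁺] = 10^-0.92 = 0.12023
α₁ = 1/(1 + 0.0093325 + 0.12023) = 1/1.1296 = 0.8853; α₂ = α₁·K2/[H⁺] = 0.1064
α₁ + 2α₂ = 1.0982
DIC = CA / (α₁ + 2α₂) = 1.12 / 1.0982 = 1.02 mmol/kg

DIC = 1.02 mmol/kg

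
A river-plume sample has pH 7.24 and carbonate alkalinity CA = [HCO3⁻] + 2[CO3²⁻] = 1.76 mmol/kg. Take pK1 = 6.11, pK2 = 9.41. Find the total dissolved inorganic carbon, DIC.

CA = [HCO3⁻] + 2[CO3²⁻] = (α₁ + 2α₂)·DIC
At pH 7.24: [H⁺]/K1 = 10^-1.13 = 0.074131, K2/[H⁺] = 10^-2.17 = 0.0067608
α₁ = 1/(1 + 0.074131 + 0.0067608) = 1/1.0809 = 0.9252; α₂ = α₁·K2/[H⁺] = 0.006255
α₁ + 2α₂ = 0.9377
DIC = CA / (α₁ + 2α₂) = 1.76 / 0.9377 = 1.88 mmol/kg

DIC = 1.88 mmol/kg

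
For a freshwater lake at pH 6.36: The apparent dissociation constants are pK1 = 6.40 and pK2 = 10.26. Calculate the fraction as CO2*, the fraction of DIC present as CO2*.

α₀ = 1 / (1 + K1/[H⁺] + K1K2/[H⁺]²) = 1 / (1 + 10^-0.04 + 10^-3.94)
   = 1 / (1 + 0.91201 + 0.00011482) = 1/1.9121 = 0.5230

α₀ = 0.523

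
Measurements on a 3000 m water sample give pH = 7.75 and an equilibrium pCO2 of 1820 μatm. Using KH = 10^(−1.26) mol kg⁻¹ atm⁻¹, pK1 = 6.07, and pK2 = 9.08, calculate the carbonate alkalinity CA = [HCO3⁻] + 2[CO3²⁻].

CA = 5.23 mmol/kg

[CO2*] = KH · pCO2 = 10^(−1.26) × 1820×10^-6 = 1.000×10^-4 mol/kg
α₀ = 1/(1 + K1/[H⁺] + K1K2/[H⁺]²) = 1/(1 + 10^+1.68 + 10^+0.35) = 0.01957
DIC = [CO2*]/α₀ = 1.000×10^-4 / 0.01957 = 5.111 mmol/kg
CA = (α₁ + 2α₂)·DIC = (0.9366 + 2×0.04381) × 5.111 = 5.23 mmol/kg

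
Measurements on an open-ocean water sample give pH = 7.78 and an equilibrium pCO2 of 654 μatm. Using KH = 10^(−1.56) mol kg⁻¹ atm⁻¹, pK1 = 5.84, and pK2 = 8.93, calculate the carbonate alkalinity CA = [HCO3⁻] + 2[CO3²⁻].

CA = 1.79 mmol/kg

[CO2*] = KH · pCO2 = 10^(−1.56) × 654×10^-6 = 1.801×10^-5 mol/kg
α₀ = 1/(1 + K1/[H⁺] + K1K2/[H⁺]²) = 1/(1 + 10^+1.94 + 10^+0.79) = 0.01061
DIC = [CO2*]/α₀ = 1.801×10^-5 / 0.01061 = 1.698 mmol/kg
CA = (α₁ + 2α₂)·DIC = (0.9240 + 2×0.06541) × 1.698 = 1.79 mmol/kg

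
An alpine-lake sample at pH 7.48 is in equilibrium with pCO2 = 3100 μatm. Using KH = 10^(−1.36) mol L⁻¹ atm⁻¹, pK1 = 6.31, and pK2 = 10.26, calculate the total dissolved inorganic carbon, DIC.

[CO2*] = KH · pCO2 = 10^(−1.36) × 3100×10^-6 = 1.353×10^-4 mol/L
α₀ = 1/(1 + K1/[H⁺] + K1K2/[H⁺]²) = 1/(1 + 10^+1.17 + 10^-1.61) = 0.06323
DIC = [CO2*]/α₀ = 1.353×10^-4 / 0.06323 = 2.14 mmol/L

DIC = 2.14 mmol/L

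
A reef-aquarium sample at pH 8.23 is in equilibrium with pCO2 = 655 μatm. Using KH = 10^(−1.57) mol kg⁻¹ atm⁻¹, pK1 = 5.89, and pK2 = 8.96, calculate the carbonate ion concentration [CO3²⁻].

[CO3²⁻] = 0.718 mmol/kg

[CO2*] = KH · pCO2 = 10^(−1.57) × 655×10^-6 = 1.763×10^-5 mol/kg
α₀ = 1/(1 + K1/[H⁺] + K1K2/[H⁺]²) = 1/(1 + 10^+2.34 + 10^+1.61) = 0.003839
DIC = [CO2*]/α₀ = 1.763×10^-5 / 0.003839 = 4.593 mmol/kg
[CO3²⁻] = α₂·DIC; α₂ = 0.1564, so [CO3²⁻] = 0.1564 × 4.593 = 0.718 mmol/kg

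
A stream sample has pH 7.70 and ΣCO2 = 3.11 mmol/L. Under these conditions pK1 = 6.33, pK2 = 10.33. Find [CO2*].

α₀ = 1 / (1 + K1/[H⁺] + K1K2/[H⁺]²) = 1 / (1 + 10^+1.37 + 10^-1.26)
   = 1 / (1 + 23.442 + 0.054954) = 1/24.497 = 0.04082
[CO2*] = α₀ × DIC = 0.04082 × 3.11 = 0.127 mmol/L

[CO2*] = 0.127 mmol/L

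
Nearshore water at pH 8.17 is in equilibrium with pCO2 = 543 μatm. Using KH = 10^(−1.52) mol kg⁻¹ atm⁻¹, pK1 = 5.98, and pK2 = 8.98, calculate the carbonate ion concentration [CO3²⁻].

[CO2*] = KH · pCO2 = 10^(−1.52) × 543×10^-6 = 1.640×10^-5 mol/kg
α₀ = 1/(1 + K1/[H⁺] + K1K2/[H⁺]²) = 1/(1 + 10^+2.19 + 10^+1.38) = 0.005560
DIC = [CO2*]/α₀ = 1.640×10^-5 / 0.005560 = 2.950 mmol/kg
[CO3²⁻] = α₂·DIC; α₂ = 0.1334, so [CO3²⁻] = 0.1334 × 2.950 = 0.393 mmol/kg

[CO3²⁻] = 0.393 mmol/kg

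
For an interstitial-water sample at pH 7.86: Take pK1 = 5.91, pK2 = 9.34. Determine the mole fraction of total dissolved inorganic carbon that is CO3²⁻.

α₂ = 0.0317

α₂ = 1 / (1 + [H⁺]/K2 + [H⁺]²/(K1K2)) = 1 / (1 + 10^+1.48 + 10^-0.47)
   = 1 / (1 + 30.200 + 0.33884) = 1/31.538 = 0.03171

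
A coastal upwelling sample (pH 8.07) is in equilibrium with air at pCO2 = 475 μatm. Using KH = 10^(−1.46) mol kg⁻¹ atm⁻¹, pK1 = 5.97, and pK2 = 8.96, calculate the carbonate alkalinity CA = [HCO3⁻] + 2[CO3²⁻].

[CO2*] = KH · pCO2 = 10^(−1.46) × 475×10^-6 = 1.647×10^-5 mol/kg
α₀ = 1/(1 + K1/[H⁺] + K1K2/[H⁺]²) = 1/(1 + 10^+2.10 + 10^+1.21) = 0.006988
DIC = [CO2*]/α₀ = 1.647×10^-5 / 0.006988 = 2.357 mmol/kg
CA = (α₁ + 2α₂)·DIC = (0.8797 + 2×0.1133) × 2.357 = 2.61 mmol/kg

CA = 2.61 mmol/kg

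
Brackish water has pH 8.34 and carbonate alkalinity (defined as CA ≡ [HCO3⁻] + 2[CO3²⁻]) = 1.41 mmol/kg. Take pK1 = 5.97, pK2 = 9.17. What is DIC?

DIC = 1.25 mmol/kg

CA = [HCO3⁻] + 2[CO3²⁻] = (α₁ + 2α₂)·DIC
At pH 8.34: [H⁺]/K1 = 10^-2.37 = 0.0042658, K2/[H⁺] = 10^-0.83 = 0.14791
α₁ = 1/(1 + 0.0042658 + 0.14791) = 1/1.1522 = 0.8679; α₂ = α₁·K2/[H⁺] = 0.1284
α₁ + 2α₂ = 1.1247
DIC = CA / (α₁ + 2α₂) = 1.41 / 1.1247 = 1.25 mmol/kg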